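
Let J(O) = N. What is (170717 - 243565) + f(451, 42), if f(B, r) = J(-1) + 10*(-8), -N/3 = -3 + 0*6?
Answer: -72919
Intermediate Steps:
N = 9 (N = -3*(-3 + 0*6) = -3*(-3 + 0) = -3*(-3) = 9)
J(O) = 9
f(B, r) = -71 (f(B, r) = 9 + 10*(-8) = 9 - 80 = -71)
(170717 - 243565) + f(451, 42) = (170717 - 243565) - 71 = -72848 - 71 = -72919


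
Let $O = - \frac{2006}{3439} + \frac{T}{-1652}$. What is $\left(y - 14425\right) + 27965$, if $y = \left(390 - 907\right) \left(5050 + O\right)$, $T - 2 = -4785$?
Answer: $- \frac{14762701001205}{5681228} \approx -2.5985 \cdot 10^{6}$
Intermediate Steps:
$T = -4783$ ($T = 2 - 4785 = -4783$)
$O = \frac{13134825}{5681228}$ ($O = - \frac{2006}{3439} - \frac{4783}{-1652} = \left(-2006\right) \frac{1}{3439} - - \frac{4783}{1652} = - \frac{2006}{3439} + \frac{4783}{1652} = \frac{13134825}{5681228} \approx 2.312$)
$y = - \frac{14839624828325}{5681228}$ ($y = \left(390 - 907\right) \left(5050 + \frac{13134825}{5681228}\right) = \left(-517\right) \frac{28703336225}{5681228} = - \frac{14839624828325}{5681228} \approx -2.612 \cdot 10^{6}$)
$\left(y - 14425\right) + 27965 = \left(- \frac{14839624828325}{5681228} - 14425\right) + 27965 = - \frac{14921576542225}{5681228} + 27965 = - \frac{14762701001205}{5681228}$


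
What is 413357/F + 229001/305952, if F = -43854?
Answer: -6468043945/745401056 ≈ -8.6773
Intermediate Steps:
413357/F + 229001/305952 = 413357/(-43854) + 229001/305952 = 413357*(-1/43854) + 229001*(1/305952) = -413357/43854 + 229001/305952 = -6468043945/745401056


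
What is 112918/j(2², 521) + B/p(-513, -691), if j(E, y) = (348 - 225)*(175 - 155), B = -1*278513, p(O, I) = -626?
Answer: 94478581/192495 ≈ 490.81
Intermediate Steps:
B = -278513
j(E, y) = 2460 (j(E, y) = 123*20 = 2460)
112918/j(2², 521) + B/p(-513, -691) = 112918/2460 - 278513/(-626) = 112918*(1/2460) - 278513*(-1/626) = 56459/1230 + 278513/626 = 94478581/192495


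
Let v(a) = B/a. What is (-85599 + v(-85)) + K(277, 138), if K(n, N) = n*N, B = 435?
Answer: -805428/17 ≈ -47378.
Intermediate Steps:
v(a) = 435/a
K(n, N) = N*n
(-85599 + v(-85)) + K(277, 138) = (-85599 + 435/(-85)) + 138*277 = (-85599 + 435*(-1/85)) + 38226 = (-85599 - 87/17) + 38226 = -1455270/17 + 38226 = -805428/17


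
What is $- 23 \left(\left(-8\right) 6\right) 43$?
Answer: $47472$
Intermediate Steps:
$- 23 \left(\left(-8\right) 6\right) 43 = \left(-23\right) \left(-48\right) 43 = 1104 \cdot 43 = 47472$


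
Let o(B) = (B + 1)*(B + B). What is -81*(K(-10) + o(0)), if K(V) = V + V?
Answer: 1620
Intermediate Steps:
K(V) = 2*V
o(B) = 2*B*(1 + B) (o(B) = (1 + B)*(2*B) = 2*B*(1 + B))
-81*(K(-10) + o(0)) = -81*(2*(-10) + 2*0*(1 + 0)) = -81*(-20 + 2*0*1) = -81*(-20 + 0) = -81*(-20) = 1620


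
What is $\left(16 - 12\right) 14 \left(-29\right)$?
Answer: $-1624$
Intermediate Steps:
$\left(16 - 12\right) 14 \left(-29\right) = 4 \cdot 14 \left(-29\right) = 56 \left(-29\right) = -1624$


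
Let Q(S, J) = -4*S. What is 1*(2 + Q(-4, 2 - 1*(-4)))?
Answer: 18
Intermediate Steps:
1*(2 + Q(-4, 2 - 1*(-4))) = 1*(2 - 4*(-4)) = 1*(2 + 16) = 1*18 = 18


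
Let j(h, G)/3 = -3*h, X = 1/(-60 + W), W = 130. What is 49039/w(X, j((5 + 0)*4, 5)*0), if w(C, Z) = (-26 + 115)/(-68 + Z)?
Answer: -37468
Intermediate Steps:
X = 1/70 (X = 1/(-60 + 130) = 1/70 ≈ 0.014286)
j(h, G) = -9*h (j(h, G) = 3*(-3*h) = -9*h)
w(C, Z) = 89/(-68 + Z)
49039/w(X, j((5 + 0)*4, 5)*0) = 49039/((89/(-68 - 9*(5 + 0)*4*0))) = 49039/((89/(-68 - 45*4*0))) = 49039/((89/(-68 - 9*20*0))) = 49039/((89/(-68 - 180*0))) = 49039/((89/(-68 + 0))) = 49039/((89/(-68))) = 49039/((89*(-1/68))) = 49039/(-89/68) = 49039*(-68/89) = -37468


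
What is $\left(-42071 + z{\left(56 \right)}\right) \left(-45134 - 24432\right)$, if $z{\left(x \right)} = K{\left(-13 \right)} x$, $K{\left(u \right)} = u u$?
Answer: $2268338562$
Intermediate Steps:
$K{\left(u \right)} = u^{2}$
$z{\left(x \right)} = 169 x$ ($z{\left(x \right)} = \left(-13\right)^{2} x = 169 x$)
$\left(-42071 + z{\left(56 \right)}\right) \left(-45134 - 24432\right) = \left(-42071 + 169 \cdot 56\right) \left(-45134 - 24432\right) = \left(-42071 + 9464\right) \left(-69566\right) = \left(-32607\right) \left(-69566\right) = 2268338562$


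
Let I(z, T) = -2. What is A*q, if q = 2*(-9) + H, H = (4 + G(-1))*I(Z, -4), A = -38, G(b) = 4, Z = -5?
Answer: 1292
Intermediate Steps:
H = -16 (H = (4 + 4)*(-2) = 8*(-2) = -16)
q = -34 (q = 2*(-9) - 16 = -18 - 16 = -34)
A*q = -38*(-34) = 1292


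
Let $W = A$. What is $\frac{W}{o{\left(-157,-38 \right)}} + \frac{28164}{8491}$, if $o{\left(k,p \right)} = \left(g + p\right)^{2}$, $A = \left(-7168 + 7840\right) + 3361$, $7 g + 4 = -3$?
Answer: $\frac{77081647}{12914811} \approx 5.9685$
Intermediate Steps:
$g = -1$ ($g = - \frac{4}{7} + \frac{1}{7} \left(-3\right) = - \frac{4}{7} - \frac{3}{7} = -1$)
$A = 4033$ ($A = 672 + 3361 = 4033$)
$o{\left(k,p \right)} = \left(-1 + p\right)^{2}$
$W = 4033$
$\frac{W}{o{\left(-157,-38 \right)}} + \frac{28164}{8491} = \frac{4033}{\left(-1 - 38\right)^{2}} + \frac{28164}{8491} = \frac{4033}{\left(-39\right)^{2}} + 28164 \cdot \frac{1}{8491} = \frac{4033}{1521} + \frac{28164}{8491} = \frac{77081647}{12914811}$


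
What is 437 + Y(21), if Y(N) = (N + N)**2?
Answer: 2201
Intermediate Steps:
Y(N) = 4*N**2 (Y(N) = (2*N)**2 = 4*N**2)
437 + Y(21) = 437 + 4*21**2 = 437 + 4*441 = 437 + 1764 = 2201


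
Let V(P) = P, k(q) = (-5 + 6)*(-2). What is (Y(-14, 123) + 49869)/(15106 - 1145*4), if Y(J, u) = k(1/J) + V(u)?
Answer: 24995/5263 ≈ 4.7492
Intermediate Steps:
k(q) = -2 (k(q) = 1*(-2) = -2)
Y(J, u) = -2 + u
(Y(-14, 123) + 49869)/(15106 - 1145*4) = ((-2 + 123) + 49869)/(15106 - 1145*4) = (121 + 49869)/(15106 - 4580) = 49990/10526 = 49990*(1/10526) = 24995/5263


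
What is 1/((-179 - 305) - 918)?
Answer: -1/1402 ≈ -0.00071327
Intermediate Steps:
1/((-179 - 305) - 918) = 1/(-484 - 918) = 1/(-1402) = -1/1402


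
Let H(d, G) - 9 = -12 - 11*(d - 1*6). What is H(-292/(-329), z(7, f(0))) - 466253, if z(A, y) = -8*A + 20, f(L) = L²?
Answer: -153379722/329 ≈ -4.6620e+5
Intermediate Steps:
z(A, y) = 20 - 8*A
H(d, G) = 63 - 11*d (H(d, G) = 9 + (-12 - 11*(d - 1*6)) = 9 + (-12 - 11*(d - 6)) = 9 + (-12 - 11*(-6 + d)) = 9 + (-12 + (66 - 11*d)) = 9 + (54 - 11*d) = 63 - 11*d)
H(-292/(-329), z(7, f(0))) - 466253 = (63 - (-3212)/(-329)) - 466253 = (63 - (-3212)*(-1)/329) - 466253 = (63 - 11*292/329) - 466253 = (63 - 3212/329) - 466253 = 17515/329 - 466253 = -153379722/329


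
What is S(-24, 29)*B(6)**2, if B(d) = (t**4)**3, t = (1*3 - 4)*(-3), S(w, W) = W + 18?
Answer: 13274188214607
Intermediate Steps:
S(w, W) = 18 + W
t = 3 (t = (3 - 4)*(-3) = -1*(-3) = 3)
B(d) = 531441 (B(d) = (3**4)**3 = 81**3 = 531441)
S(-24, 29)*B(6)**2 = (18 + 29)*531441**2 = 47*282429536481 = 13274188214607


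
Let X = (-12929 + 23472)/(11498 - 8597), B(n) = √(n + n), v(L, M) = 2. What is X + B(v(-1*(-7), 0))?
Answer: 16345/2901 ≈ 5.6343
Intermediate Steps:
B(n) = √2*√n (B(n) = √(2*n) = √2*√n)
X = 10543/2901 ≈ 3.6343
X + B(v(-1*(-7), 0)) = 10543/2901 + √2*√2 = 10543/2901 + 2 = 16345/2901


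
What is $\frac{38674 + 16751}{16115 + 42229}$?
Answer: $\frac{18475}{19448} \approx 0.94997$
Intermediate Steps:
$\frac{38674 + 16751}{16115 + 42229} = \frac{55425}{58344} = 55425 \cdot \frac{1}{58344} = \frac{18475}{19448}$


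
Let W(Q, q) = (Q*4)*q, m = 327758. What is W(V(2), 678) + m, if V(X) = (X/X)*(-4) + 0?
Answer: 316910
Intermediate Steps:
V(X) = -4 (V(X) = 1*(-4) + 0 = -4 + 0 = -4)
W(Q, q) = 4*Q*q (W(Q, q) = (4*Q)*q = 4*Q*q)
W(V(2), 678) + m = 4*(-4)*678 + 327758 = -10848 + 327758 = 316910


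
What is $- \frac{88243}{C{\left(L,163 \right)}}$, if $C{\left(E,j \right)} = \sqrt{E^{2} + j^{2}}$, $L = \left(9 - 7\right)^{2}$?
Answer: $- \frac{88243 \sqrt{26585}}{26585} \approx -541.21$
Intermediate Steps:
$L = 4$ ($L = 2^{2} = 4$)
$- \frac{88243}{C{\left(L,163 \right)}} = - \frac{88243}{\sqrt{4^{2} + 163^{2}}} = - \frac{88243}{\sqrt{16 + 26569}} = - \frac{88243}{\sqrt{26585}} = - 88243 \frac{\sqrt{26585}}{26585} = - \frac{88243 \sqrt{26585}}{26585}$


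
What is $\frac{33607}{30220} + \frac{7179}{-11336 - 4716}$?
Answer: $\frac{40313773}{60636430} \approx 0.66484$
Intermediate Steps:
$\frac{33607}{30220} + \frac{7179}{-11336 - 4716} = 33607 \cdot \frac{1}{30220} + \frac{7179}{-11336 - 4716} = \frac{33607}{30220} + \frac{7179}{-16052} = \frac{33607}{30220} + 7179 \left(- \frac{1}{16052}\right) = \frac{33607}{30220} - \frac{7179}{16052} = \frac{40313773}{60636430}$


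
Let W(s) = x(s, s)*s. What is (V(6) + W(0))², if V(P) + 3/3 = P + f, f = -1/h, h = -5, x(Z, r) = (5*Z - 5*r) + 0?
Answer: 676/25 ≈ 27.040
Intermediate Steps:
x(Z, r) = -5*r + 5*Z (x(Z, r) = (-5*r + 5*Z) + 0 = -5*r + 5*Z)
f = ⅕ (f = -1/(-5) = -1*(-⅕) = ⅕ ≈ 0.20000)
V(P) = -⅘ + P (V(P) = -1 + (P + ⅕) = -1 + (⅕ + P) = -⅘ + P)
W(s) = 0 (W(s) = (-5*s + 5*s)*s = 0*s = 0)
(V(6) + W(0))² = ((-⅘ + 6) + 0)² = (26/5 + 0)² = (26/5)² = 676/25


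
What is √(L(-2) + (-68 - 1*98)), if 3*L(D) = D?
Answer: 10*I*√15/3 ≈ 12.91*I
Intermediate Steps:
L(D) = D/3
√(L(-2) + (-68 - 1*98)) = √((⅓)*(-2) + (-68 - 1*98)) = √(-⅔ + (-68 - 98)) = √(-⅔ - 166) = √(-500/3) = 10*I*√15/3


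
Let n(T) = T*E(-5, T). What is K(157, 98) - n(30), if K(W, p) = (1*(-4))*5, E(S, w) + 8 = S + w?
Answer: -530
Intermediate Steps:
E(S, w) = -8 + S + w (E(S, w) = -8 + (S + w) = -8 + S + w)
K(W, p) = -20 (K(W, p) = -4*5 = -20)
n(T) = T*(-13 + T) (n(T) = T*(-8 - 5 + T) = T*(-13 + T))
K(157, 98) - n(30) = -20 - 30*(-13 + 30) = -20 - 30*17 = -20 - 1*510 = -20 - 510 = -530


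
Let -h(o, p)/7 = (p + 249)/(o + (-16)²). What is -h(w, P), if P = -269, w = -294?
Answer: 70/19 ≈ 3.6842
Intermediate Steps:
h(o, p) = -7*(249 + p)/(256 + o) (h(o, p) = -7*(p + 249)/(o + (-16)²) = -7*(249 + p)/(o + 256) = -7*(249 + p)/(256 + o))
-h(w, P) = -7*(-249 - 1*(-269))/(256 - 294) = -7*(-249 + 269)/(-38) = -7*(-1)*20/38 = -1*(-70/19) = 70/19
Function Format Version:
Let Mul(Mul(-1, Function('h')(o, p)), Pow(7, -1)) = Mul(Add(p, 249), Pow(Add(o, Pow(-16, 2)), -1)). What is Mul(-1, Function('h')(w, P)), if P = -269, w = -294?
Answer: Rational(70, 19) ≈ 3.6842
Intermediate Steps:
Function('h')(o, p) = Mul(-7, Pow(Add(256, o), -1), Add(249, p)) (Function('h')(o, p) = Mul(-7, Mul(Add(p, 249), Pow(Add(o, Pow(-16, 2)), -1))) = Mul(-7, Mul(Add(249, p), Pow(Add(o, 256), -1))) = Mul(-7, Mul(Add(249, p), Pow(Add(256, o), -1))) = Mul(-7, Mul(Pow(Add(256, o), -1), Add(249, p))) = Mul(-7, Pow(Add(256, o), -1), Add(249, p)))
Mul(-1, Function('h')(w, P)) = Mul(-1, Mul(7, Pow(Add(256, -294), -1), Add(-249, Mul(-1, -269)))) = Mul(-1, Mul(7, Pow(-38, -1), Add(-249, 269))) = Mul(-1, Mul(7, Rational(-1, 38), 20)) = Mul(-1, Rational(-70, 19)) = Rational(70, 19)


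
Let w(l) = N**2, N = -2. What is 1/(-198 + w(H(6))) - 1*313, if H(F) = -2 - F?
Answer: -60723/194 ≈ -313.00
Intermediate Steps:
w(l) = 4 (w(l) = (-2)**2 = 4)
1/(-198 + w(H(6))) - 1*313 = 1/(-198 + 4) - 1*313 = 1/(-194) - 313 = -1/194 - 313 = -60723/194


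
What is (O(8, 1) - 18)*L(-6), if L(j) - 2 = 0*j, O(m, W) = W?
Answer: -34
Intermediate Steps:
L(j) = 2 (L(j) = 2 + 0*j = 2 + 0 = 2)
(O(8, 1) - 18)*L(-6) = (1 - 18)*2 = -17*2 = -34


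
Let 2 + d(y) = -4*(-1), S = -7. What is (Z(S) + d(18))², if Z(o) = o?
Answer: 25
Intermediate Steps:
d(y) = 2 (d(y) = -2 - 4*(-1) = -2 + 4 = 2)
(Z(S) + d(18))² = (-7 + 2)² = (-5)² = 25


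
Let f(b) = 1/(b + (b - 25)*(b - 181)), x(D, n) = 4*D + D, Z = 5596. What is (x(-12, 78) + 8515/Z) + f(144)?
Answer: -1393742051/23833364 ≈ -58.479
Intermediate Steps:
x(D, n) = 5*D
f(b) = 1/(b + (-181 + b)*(-25 + b)) (f(b) = 1/(b + (-25 + b)*(-181 + b)) = 1/(b + (-181 + b)*(-25 + b)))
(x(-12, 78) + 8515/Z) + f(144) = (5*(-12) + 8515/5596) + 1/(4525 + 144**2 - 205*144) = (-60 + 8515*(1/5596)) + 1/(4525 + 20736 - 29520) = (-60 + 8515/5596) + 1/(-4259) = -327245/5596 - 1/4259 = -1393742051/23833364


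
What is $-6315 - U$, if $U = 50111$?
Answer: $-56426$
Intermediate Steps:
$-6315 - U = -6315 - 50111 = -56426$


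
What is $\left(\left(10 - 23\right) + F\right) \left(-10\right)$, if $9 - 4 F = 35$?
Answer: $195$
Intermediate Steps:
$F = - \frac{13}{2}$ ($F = \frac{9}{4} - \frac{35}{4} = - \frac{13}{2} \approx -6.5$)
$\left(\left(10 - 23\right) + F\right) \left(-10\right) = \left(\left(10 - 23\right) - \frac{13}{2}\right) \left(-10\right) = \left(-13 - \frac{13}{2}\right) \left(-10\right) = \left(- \frac{39}{2}\right) \left(-10\right) = 195$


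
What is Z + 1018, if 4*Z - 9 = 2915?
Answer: 1749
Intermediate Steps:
Z = 731 (Z = 9/4 + (1/4)*2915 = 9/4 + 2915/4 = 731)
Z + 1018 = 731 + 1018 = 1749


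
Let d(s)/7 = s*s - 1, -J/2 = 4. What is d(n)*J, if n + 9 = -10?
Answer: -20160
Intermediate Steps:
J = -8 (J = -2*4 = -8)
n = -19 (n = -9 - 10 = -19)
d(s) = -7 + 7*s² (d(s) = 7*(s*s - 1) = 7*(s² - 1) = 7*(-1 + s²) = -7 + 7*s²)
d(n)*J = (-7 + 7*(-19)²)*(-8) = (-7 + 7*361)*(-8) = (-7 + 2527)*(-8) = 2520*(-8) = -20160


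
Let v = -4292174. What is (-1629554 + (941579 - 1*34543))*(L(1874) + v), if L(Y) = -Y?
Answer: 3102526972864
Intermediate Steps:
(-1629554 + (941579 - 1*34543))*(L(1874) + v) = (-1629554 + (941579 - 1*34543))*(-1*1874 - 4292174) = (-1629554 + (941579 - 34543))*(-1874 - 4292174) = (-1629554 + 907036)*(-4294048) = -722518*(-4294048) = 3102526972864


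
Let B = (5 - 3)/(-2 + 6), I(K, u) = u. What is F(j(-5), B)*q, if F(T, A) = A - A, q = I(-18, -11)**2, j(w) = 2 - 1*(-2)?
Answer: 0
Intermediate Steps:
j(w) = 4 (j(w) = 2 + 2 = 4)
B = 1/2 (B = 2/4 = 2*(1/4) = 1/2 ≈ 0.50000)
q = 121 (q = (-11)**2 = 121)
F(T, A) = 0
F(j(-5), B)*q = 0*121 = 0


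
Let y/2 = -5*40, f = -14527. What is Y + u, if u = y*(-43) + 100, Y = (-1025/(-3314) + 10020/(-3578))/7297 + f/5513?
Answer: 4125486055156751731/238503734365306 ≈ 17297.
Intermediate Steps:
y = -400 (y = 2*(-5*40) = 2*(-200) = -400)
Y = -628549363042069/238503734365306 (Y = (-1025/(-3314) + 10020/(-3578))/7297 - 14527/5513 = (-1025*(-1/3314) + 10020*(-1/3578))*(1/7297) - 14527*1/5513 = (1025/3314 - 5010/1789)*(1/7297) - 14527/5513 = -14769415/5928746*1/7297 - 14527/5513 = -14769415/43262059562 - 14527/5513 = -628549363042069/238503734365306 ≈ -2.6354)
u = 17300 (u = -400*(-43) + 100 = 17200 + 100 = 17300)
Y + u = -628549363042069/238503734365306 + 17300 = 4125486055156751731/238503734365306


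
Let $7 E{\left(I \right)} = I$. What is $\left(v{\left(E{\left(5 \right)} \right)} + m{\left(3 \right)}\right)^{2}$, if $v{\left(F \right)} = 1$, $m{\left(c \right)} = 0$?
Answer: $1$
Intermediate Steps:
$E{\left(I \right)} = \frac{I}{7}$
$\left(v{\left(E{\left(5 \right)} \right)} + m{\left(3 \right)}\right)^{2} = \left(1 + 0\right)^{2} = 1^{2} = 1$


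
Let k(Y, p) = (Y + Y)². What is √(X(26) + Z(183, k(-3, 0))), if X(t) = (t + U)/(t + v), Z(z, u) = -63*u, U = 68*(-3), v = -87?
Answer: I*√8428370/61 ≈ 47.593*I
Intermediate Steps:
k(Y, p) = 4*Y² (k(Y, p) = (2*Y)² = 4*Y²)
U = -204
X(t) = (-204 + t)/(-87 + t) (X(t) = (t - 204)/(t - 87) = (-204 + t)/(-87 + t))
√(X(26) + Z(183, k(-3, 0))) = √((-204 + 26)/(-87 + 26) - 252*(-3)²) = √(-178/(-61) - 252*9) = √(-1/61*(-178) - 63*36) = √(178/61 - 2268) = √(-138170/61) = I*√8428370/61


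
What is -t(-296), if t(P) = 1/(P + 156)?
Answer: 1/140 ≈ 0.0071429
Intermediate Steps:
t(P) = 1/(156 + P)
-t(-296) = -1/(156 - 296) = -1/(-140) = -1*(-1/140) = 1/140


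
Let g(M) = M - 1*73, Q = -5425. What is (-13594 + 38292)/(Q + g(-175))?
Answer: -24698/5673 ≈ -4.3536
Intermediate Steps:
g(M) = -73 + M (g(M) = M - 73 = -73 + M)
(-13594 + 38292)/(Q + g(-175)) = (-13594 + 38292)/(-5425 + (-73 - 175)) = 24698/(-5425 - 248) = 24698/(-5673) = 24698*(-1/5673) = -24698/5673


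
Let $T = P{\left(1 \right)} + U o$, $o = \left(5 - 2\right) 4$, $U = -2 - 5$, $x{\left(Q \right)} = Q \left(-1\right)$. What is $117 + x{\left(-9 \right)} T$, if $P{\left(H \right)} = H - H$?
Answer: $-639$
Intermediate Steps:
$P{\left(H \right)} = 0$
$x{\left(Q \right)} = - Q$
$U = -7$
$o = 12$ ($o = 3 \cdot 4 = 12$)
$T = -84$ ($T = 0 - 84 = -84$)
$117 + x{\left(-9 \right)} T = 117 + \left(-1\right) \left(-9\right) \left(-84\right) = 117 + 9 \left(-84\right) = 117 - 756 = -639$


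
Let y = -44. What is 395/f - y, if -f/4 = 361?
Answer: 63141/1444 ≈ 43.726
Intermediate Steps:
f = -1444 (f = -4*361 = -1444)
395/f - y = 395/(-1444) - 1*(-44) = 395*(-1/1444) + 44 = -395/1444 + 44 = 63141/1444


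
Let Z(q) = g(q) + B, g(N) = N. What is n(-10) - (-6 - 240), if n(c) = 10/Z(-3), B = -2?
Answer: 244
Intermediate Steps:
Z(q) = -2 + q (Z(q) = q - 2 = -2 + q)
n(c) = -2 (n(c) = 10/(-2 - 3) = 10/(-5) = 10*(-1/5) = -2)
n(-10) - (-6 - 240) = -2 - (-6 - 240) = -2 - 1*(-246) = -2 + 246 = 244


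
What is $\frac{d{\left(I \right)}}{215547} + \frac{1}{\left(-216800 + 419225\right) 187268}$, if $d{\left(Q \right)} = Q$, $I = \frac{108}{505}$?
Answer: $\frac{272942876029}{275086844760350100} \approx 9.9221 \cdot 10^{-7}$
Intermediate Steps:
$I = \frac{108}{505}$ ($I = 108 \cdot \frac{1}{505} = \frac{108}{505} \approx 0.21386$)
$\frac{d{\left(I \right)}}{215547} + \frac{1}{\left(-216800 + 419225\right) 187268} = \frac{108}{505 \cdot 215547} + \frac{1}{\left(-216800 + 419225\right) 187268} = \frac{108}{505} \cdot \frac{1}{215547} + \frac{1}{202425} \cdot \frac{1}{187268} = \frac{36}{36283745} + \frac{1}{202425} \cdot \frac{1}{187268} = \frac{36}{36283745} + \frac{1}{37907724900} = \frac{272942876029}{275086844760350100}$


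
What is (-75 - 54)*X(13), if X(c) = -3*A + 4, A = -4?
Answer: -2064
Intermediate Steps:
X(c) = 16 (X(c) = -3*(-4) + 4 = 12 + 4 = 16)
(-75 - 54)*X(13) = (-75 - 54)*16 = -129*16 = -2064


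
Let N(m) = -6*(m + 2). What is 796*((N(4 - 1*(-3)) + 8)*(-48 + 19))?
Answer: 1061864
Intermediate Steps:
N(m) = -12 - 6*m (N(m) = -6*(2 + m) = -12 - 6*m)
796*((N(4 - 1*(-3)) + 8)*(-48 + 19)) = 796*(((-12 - 6*(4 - 1*(-3))) + 8)*(-48 + 19)) = 796*(((-12 - 6*(4 + 3)) + 8)*(-29)) = 796*(((-12 - 6*7) + 8)*(-29)) = 796*(((-12 - 42) + 8)*(-29)) = 796*((-54 + 8)*(-29)) = 796*(-46*(-29)) = 796*1334 = 1061864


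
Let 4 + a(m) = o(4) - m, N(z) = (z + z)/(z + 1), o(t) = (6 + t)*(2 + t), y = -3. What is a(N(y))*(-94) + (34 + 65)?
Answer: -4883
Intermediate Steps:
o(t) = (2 + t)*(6 + t)
N(z) = 2*z/(1 + z) (N(z) = (2*z)/(1 + z) = 2*z/(1 + z))
a(m) = 56 - m (a(m) = -4 + ((12 + 4**2 + 8*4) - m) = -4 + ((12 + 16 + 32) - m) = -4 + (60 - m) = 56 - m)
a(N(y))*(-94) + (34 + 65) = (56 - 2*(-3)/(1 - 3))*(-94) + (34 + 65) = (56 - 2*(-3)/(-2))*(-94) + 99 = (56 - 2*(-3)*(-1)/2)*(-94) + 99 = (56 - 1*3)*(-94) + 99 = (56 - 3)*(-94) + 99 = 53*(-94) + 99 = -4982 + 99 = -4883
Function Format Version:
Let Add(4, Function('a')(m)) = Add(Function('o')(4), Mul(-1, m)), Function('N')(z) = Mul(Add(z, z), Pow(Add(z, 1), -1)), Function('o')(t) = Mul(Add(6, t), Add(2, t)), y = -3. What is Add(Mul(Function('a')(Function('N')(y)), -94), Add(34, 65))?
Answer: -4883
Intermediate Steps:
Function('o')(t) = Mul(Add(2, t), Add(6, t))
Function('N')(z) = Mul(2, z, Pow(Add(1, z), -1)) (Function('N')(z) = Mul(Mul(2, z), Pow(Add(1, z), -1)) = Mul(2, z, Pow(Add(1, z), -1)))
Function('a')(m) = Add(56, Mul(-1, m)) (Function('a')(m) = Add(-4, Add(Add(12, Pow(4, 2), Mul(8, 4)), Mul(-1, m))) = Add(-4, Add(Add(12, 16, 32), Mul(-1, m))) = Add(-4, Add(60, Mul(-1, m))) = Add(56, Mul(-1, m)))
Add(Mul(Function('a')(Function('N')(y)), -94), Add(34, 65)) = Add(Mul(Add(56, Mul(-1, Mul(2, -3, Pow(Add(1, -3), -1)))), -94), Add(34, 65)) = Add(Mul(Add(56, Mul(-1, Mul(2, -3, Pow(-2, -1)))), -94), 99) = Add(Mul(Add(56, Mul(-1, Mul(2, -3, Rational(-1, 2)))), -94), 99) = Add(Mul(Add(56, Mul(-1, 3)), -94), 99) = Add(Mul(Add(56, -3), -94), 99) = Add(Mul(53, -94), 99) = Add(-4982, 99) = -4883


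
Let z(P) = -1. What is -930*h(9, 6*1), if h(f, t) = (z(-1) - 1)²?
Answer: -3720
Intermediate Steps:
h(f, t) = 4 (h(f, t) = (-1 - 1)² = (-2)² = 4)
-930*h(9, 6*1) = -930*4 = -3720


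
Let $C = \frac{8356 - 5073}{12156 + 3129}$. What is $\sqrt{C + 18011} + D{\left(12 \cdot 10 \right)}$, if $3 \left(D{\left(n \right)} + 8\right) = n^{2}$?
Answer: $4792 + \frac{\sqrt{4207982174130}}{15285} \approx 4926.2$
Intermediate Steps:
$C = \frac{3283}{15285} \approx 0.21479$
$D{\left(n \right)} = -8 + \frac{n^{2}}{3}$
$\sqrt{C + 18011} + D{\left(12 \cdot 10 \right)} = \sqrt{\frac{3283}{15285} + 18011} - \left(8 - \frac{\left(12 \cdot 10\right)^{2}}{3}\right) = \sqrt{\frac{275301418}{15285}} - \left(8 - \frac{120^{2}}{3}\right) = \frac{\sqrt{4207982174130}}{15285} + \left(-8 + \frac{1}{3} \cdot 14400\right) = \frac{\sqrt{4207982174130}}{15285} + \left(-8 + 4800\right) = \frac{\sqrt{4207982174130}}{15285} + 4792 = 4792 + \frac{\sqrt{4207982174130}}{15285}$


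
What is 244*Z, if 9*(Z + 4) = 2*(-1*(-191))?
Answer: 84424/9 ≈ 9380.4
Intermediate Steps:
Z = 346/9 (Z = -4 + (2*(-1*(-191)))/9 = -4 + (2*191)/9 = -4 + (⅑)*382 = -4 + 382/9 = 346/9 ≈ 38.444)
244*Z = 244*(346/9) = 84424/9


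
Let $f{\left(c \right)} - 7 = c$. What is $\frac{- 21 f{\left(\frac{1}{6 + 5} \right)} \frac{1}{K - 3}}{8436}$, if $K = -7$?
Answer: $\frac{273}{154660} \approx 0.0017652$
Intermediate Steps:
$f{\left(c \right)} = 7 + c$
$\frac{- 21 f{\left(\frac{1}{6 + 5} \right)} \frac{1}{K - 3}}{8436} = \frac{- 21 \left(7 + \frac{1}{6 + 5}\right) \frac{1}{-7 - 3}}{8436} = \frac{\left(-21\right) \left(7 + \frac{1}{11}\right)}{-10} \cdot \frac{1}{8436} = - 21 \left(7 + \frac{1}{11}\right) \left(- \frac{1}{10}\right) \frac{1}{8436} = \left(-21\right) \frac{78}{11} \left(- \frac{1}{10}\right) \frac{1}{8436} = \left(- \frac{1638}{11}\right) \left(- \frac{1}{10}\right) \frac{1}{8436} = \frac{819}{55} \cdot \frac{1}{8436} = \frac{273}{154660}$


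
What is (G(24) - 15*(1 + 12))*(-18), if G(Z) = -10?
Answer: 3690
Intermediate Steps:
(G(24) - 15*(1 + 12))*(-18) = (-10 - 15*(1 + 12))*(-18) = (-10 - 15*13)*(-18) = (-10 - 1*195)*(-18) = (-10 - 195)*(-18) = -205*(-18) = 3690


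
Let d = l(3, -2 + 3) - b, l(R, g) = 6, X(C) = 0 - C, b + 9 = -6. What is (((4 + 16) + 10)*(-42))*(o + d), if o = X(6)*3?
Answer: -3780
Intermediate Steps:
b = -15 (b = -9 - 6 = -15)
X(C) = -C
o = -18 (o = -1*6*3 = -6*3 = -18)
d = 21 (d = 6 - 1*(-15) = 6 + 15 = 21)
(((4 + 16) + 10)*(-42))*(o + d) = (((4 + 16) + 10)*(-42))*(-18 + 21) = ((20 + 10)*(-42))*3 = (30*(-42))*3 = -1260*3 = -3780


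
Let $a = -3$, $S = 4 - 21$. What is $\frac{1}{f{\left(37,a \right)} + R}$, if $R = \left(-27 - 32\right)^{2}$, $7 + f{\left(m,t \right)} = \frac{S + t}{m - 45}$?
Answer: $\frac{2}{6953} \approx 0.00028765$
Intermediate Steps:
$S = -17$ ($S = 4 - 21 = -17$)
$f{\left(m,t \right)} = -7 + \frac{-17 + t}{-45 + m}$ ($f{\left(m,t \right)} = -7 + \frac{-17 + t}{m - 45} = -7 + \frac{-17 + t}{-45 + m}$)
$R = 3481$ ($R = \left(-59\right)^{2} = 3481$)
$\frac{1}{f{\left(37,a \right)} + R} = \frac{1}{\frac{298 - 3 - 259}{-45 + 37} + 3481} = \frac{1}{\frac{298 - 3 - 259}{-8} + 3481} = \frac{1}{\left(- \frac{1}{8}\right) 36 + 3481} = \frac{1}{- \frac{9}{2} + 3481} = \frac{1}{\frac{6953}{2}} = \frac{2}{6953}$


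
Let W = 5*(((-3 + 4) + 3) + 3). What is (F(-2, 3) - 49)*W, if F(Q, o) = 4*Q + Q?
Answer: -2065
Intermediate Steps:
F(Q, o) = 5*Q
W = 35 (W = 5*((1 + 3) + 3) = 5*(4 + 3) = 5*7 = 35)
(F(-2, 3) - 49)*W = (5*(-2) - 49)*35 = (-10 - 49)*35 = -59*35 = -2065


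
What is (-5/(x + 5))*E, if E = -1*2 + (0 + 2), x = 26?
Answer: 0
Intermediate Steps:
E = 0 (E = -2 + 2 = 0)
(-5/(x + 5))*E = (-5/(26 + 5))*0 = (-5/31)*0 = ((1/31)*(-5))*0 = -5/31*0 = 0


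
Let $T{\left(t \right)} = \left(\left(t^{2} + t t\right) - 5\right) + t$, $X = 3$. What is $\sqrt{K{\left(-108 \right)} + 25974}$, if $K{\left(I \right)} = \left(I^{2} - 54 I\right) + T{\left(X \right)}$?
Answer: $\sqrt{43486} \approx 208.53$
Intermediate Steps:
$T{\left(t \right)} = -5 + t + 2 t^{2}$ ($T{\left(t \right)} = \left(\left(t^{2} + t^{2}\right) - 5\right) + t = \left(2 t^{2} - 5\right) + t = \left(-5 + 2 t^{2}\right) + t = -5 + t + 2 t^{2}$)
$K{\left(I \right)} = 16 + I^{2} - 54 I$ ($K{\left(I \right)} = \left(I^{2} - 54 I\right) + \left(-5 + 3 + 2 \cdot 3^{2}\right) = \left(I^{2} - 54 I\right) + \left(-5 + 3 + 2 \cdot 9\right) = \left(I^{2} - 54 I\right) + \left(-5 + 3 + 18\right) = \left(I^{2} - 54 I\right) + 16 = 16 + I^{2} - 54 I$)
$\sqrt{K{\left(-108 \right)} + 25974} = \sqrt{\left(16 + \left(-108\right)^{2} - -5832\right) + 25974} = \sqrt{\left(16 + 11664 + 5832\right) + 25974} = \sqrt{17512 + 25974} = \sqrt{43486}$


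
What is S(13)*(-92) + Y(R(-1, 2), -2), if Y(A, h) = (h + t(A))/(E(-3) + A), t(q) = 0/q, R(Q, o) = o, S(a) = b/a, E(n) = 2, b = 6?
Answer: -1117/26 ≈ -42.962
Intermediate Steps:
S(a) = 6/a
t(q) = 0
Y(A, h) = h/(2 + A) (Y(A, h) = (h + 0)/(2 + A) = h/(2 + A))
S(13)*(-92) + Y(R(-1, 2), -2) = (6/13)*(-92) - 2/(2 + 2) = (6*(1/13))*(-92) - 2/4 = (6/13)*(-92) - 2*¼ = -552/13 - ½ = -1117/26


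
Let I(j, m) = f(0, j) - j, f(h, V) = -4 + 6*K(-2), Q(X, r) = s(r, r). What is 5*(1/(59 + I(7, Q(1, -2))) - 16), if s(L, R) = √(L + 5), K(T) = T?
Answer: -2875/36 ≈ -79.861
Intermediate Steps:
s(L, R) = √(5 + L)
Q(X, r) = √(5 + r)
f(h, V) = -16 (f(h, V) = -4 + 6*(-2) = -4 - 12 = -16)
I(j, m) = -16 - j
5*(1/(59 + I(7, Q(1, -2))) - 16) = 5*(1/(59 + (-16 - 1*7)) - 16) = 5*(1/(59 + (-16 - 7)) - 16) = 5*(1/(59 - 23) - 16) = 5*(1/36 - 16) = 5*(-575/36) = -2875/36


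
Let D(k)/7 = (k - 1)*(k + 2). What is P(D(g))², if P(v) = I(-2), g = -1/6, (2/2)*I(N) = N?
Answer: 4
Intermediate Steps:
I(N) = N
g = -⅙ (g = -1*⅙ = -⅙ ≈ -0.16667)
D(k) = 7*(-1 + k)*(2 + k) (D(k) = 7*((k - 1)*(k + 2)) = 7*((-1 + k)*(2 + k)) = 7*(-1 + k)*(2 + k))
P(v) = -2
P(D(g))² = (-2)² = 4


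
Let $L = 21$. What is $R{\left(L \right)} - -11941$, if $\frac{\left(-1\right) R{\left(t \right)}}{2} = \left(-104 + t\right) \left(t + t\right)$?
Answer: $18913$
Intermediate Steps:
$R{\left(t \right)} = - 4 t \left(-104 + t\right)$ ($R{\left(t \right)} = - 2 \left(-104 + t\right) \left(t + t\right) = - 2 \left(-104 + t\right) 2 t = - 2 \cdot 2 t \left(-104 + t\right) = - 4 t \left(-104 + t\right)$)
$R{\left(L \right)} - -11941 = 4 \cdot 21 \left(104 - 21\right) - -11941 = 4 \cdot 21 \left(104 - 21\right) + 11941 = 4 \cdot 21 \cdot 83 + 11941 = 6972 + 11941 = 18913$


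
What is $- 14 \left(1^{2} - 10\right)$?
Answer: $126$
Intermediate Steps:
$- 14 \left(1^{2} - 10\right) = - 14 \left(1 - 10\right) = \left(-14\right) \left(-9\right) = 126$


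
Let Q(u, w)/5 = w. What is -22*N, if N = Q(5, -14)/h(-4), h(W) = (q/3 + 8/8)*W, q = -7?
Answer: 1155/4 ≈ 288.75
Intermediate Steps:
Q(u, w) = 5*w
h(W) = -4*W/3 (h(W) = (-7/3 + 8/8)*W = (-7*⅓ + 8*(⅛))*W = (-7/3 + 1)*W = -4*W/3)
N = -105/8 (N = (5*(-14))/((-4/3*(-4))) = -70/16/3 = -70*3/16 = -105/8 ≈ -13.125)
-22*N = -22*(-105/8) = 1155/4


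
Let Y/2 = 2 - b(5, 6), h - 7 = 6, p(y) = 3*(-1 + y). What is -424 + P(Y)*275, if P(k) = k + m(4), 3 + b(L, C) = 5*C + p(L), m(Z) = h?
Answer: -17199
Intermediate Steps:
p(y) = -3 + 3*y
h = 13 (h = 7 + 6 = 13)
m(Z) = 13
b(L, C) = -6 + 3*L + 5*C (b(L, C) = -3 + (5*C + (-3 + 3*L)) = -3 + (-3 + 3*L + 5*C) = -6 + 3*L + 5*C)
Y = -74 (Y = 2*(2 - (-6 + 3*5 + 5*6)) = 2*(2 - (-6 + 15 + 30)) = 2*(2 - 1*39) = 2*(2 - 39) = 2*(-37) = -74)
P(k) = 13 + k (P(k) = k + 13 = 13 + k)
-424 + P(Y)*275 = -424 + (13 - 74)*275 = -424 - 61*275 = -424 - 16775 = -17199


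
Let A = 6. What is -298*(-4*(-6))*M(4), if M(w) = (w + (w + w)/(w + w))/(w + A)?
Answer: -3576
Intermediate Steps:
M(w) = (1 + w)/(6 + w) (M(w) = (w + (w + w)/(w + w))/(w + 6) = (w + (2*w)/((2*w)))/(6 + w) = (w + (2*w)*(1/(2*w)))/(6 + w) = (w + 1)/(6 + w) = (1 + w)/(6 + w))
-298*(-4*(-6))*M(4) = -298*(-4*(-6))*(1 + 4)/(6 + 4) = -7152*5/10 = -7152*(1/10)*5 = -7152/2 = -298*12 = -3576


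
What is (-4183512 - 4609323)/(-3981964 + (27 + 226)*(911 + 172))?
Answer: 1758567/741593 ≈ 2.3713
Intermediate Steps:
(-4183512 - 4609323)/(-3981964 + (27 + 226)*(911 + 172)) = -8792835/(-3981964 + 253*1083) = -8792835/(-3981964 + 273999) = -8792835/(-3707965) = -8792835*(-1/3707965) = 1758567/741593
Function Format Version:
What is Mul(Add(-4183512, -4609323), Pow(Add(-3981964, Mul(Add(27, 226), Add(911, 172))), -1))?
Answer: Rational(1758567, 741593) ≈ 2.3713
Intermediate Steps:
Mul(Add(-4183512, -4609323), Pow(Add(-3981964, Mul(Add(27, 226), Add(911, 172))), -1)) = Mul(-8792835, Pow(Add(-3981964, Mul(253, 1083)), -1)) = Mul(-8792835, Pow(Add(-3981964, 273999), -1)) = Mul(-8792835, Pow(-3707965, -1)) = Mul(-8792835, Rational(-1, 3707965)) = Rational(1758567, 741593)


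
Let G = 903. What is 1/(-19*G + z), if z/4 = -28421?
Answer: -1/130841 ≈ -7.6429e-6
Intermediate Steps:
z = -113684 (z = 4*(-28421) = -113684)
1/(-19*G + z) = 1/(-19*903 - 113684) = 1/(-17157 - 113684) = 1/(-130841) = -1/130841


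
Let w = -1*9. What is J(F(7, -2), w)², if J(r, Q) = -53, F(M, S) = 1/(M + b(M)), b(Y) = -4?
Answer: 2809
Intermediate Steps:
F(M, S) = 1/(-4 + M) (F(M, S) = 1/(M - 4) = 1/(-4 + M))
w = -9
J(F(7, -2), w)² = (-53)² = 2809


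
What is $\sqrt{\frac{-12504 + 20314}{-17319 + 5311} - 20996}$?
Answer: $\frac{i \sqrt{189221897389}}{3002} \approx 144.9 i$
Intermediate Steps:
$\sqrt{\frac{-12504 + 20314}{-17319 + 5311} - 20996} = \sqrt{\frac{7810}{-12008} - 20996} = \sqrt{7810 \left(- \frac{1}{12008}\right) - 20996} = \sqrt{- \frac{3905}{6004} - 20996} = \sqrt{- \frac{126063889}{6004}} = \frac{i \sqrt{189221897389}}{3002}$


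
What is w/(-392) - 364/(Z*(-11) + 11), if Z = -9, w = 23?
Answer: -72609/21560 ≈ -3.3678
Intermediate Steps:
w/(-392) - 364/(Z*(-11) + 11) = 23/(-392) - 364/(-9*(-11) + 11) = 23*(-1/392) - 364/(99 + 11) = -23/392 - 364/110 = -23/392 - 364*1/110 = -23/392 - 182/55 = -72609/21560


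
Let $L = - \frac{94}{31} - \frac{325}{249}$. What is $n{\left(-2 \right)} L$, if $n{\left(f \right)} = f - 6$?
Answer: $\frac{267848}{7719} \approx 34.7$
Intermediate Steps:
$n{\left(f \right)} = -6 + f$
$L = - \frac{33481}{7719}$ ($L = \left(-94\right) \frac{1}{31} - \frac{325}{249} = - \frac{94}{31} - \frac{325}{249} = - \frac{33481}{7719} \approx -4.3375$)
$n{\left(-2 \right)} L = \left(-6 - 2\right) \left(- \frac{33481}{7719}\right) = \left(-8\right) \left(- \frac{33481}{7719}\right) = \frac{267848}{7719}$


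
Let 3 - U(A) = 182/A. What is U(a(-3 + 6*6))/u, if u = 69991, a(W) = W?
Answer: -83/2309703 ≈ -3.5935e-5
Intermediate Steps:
U(A) = 3 - 182/A
U(a(-3 + 6*6))/u = (3 - 182/(-3 + 6*6))/69991 = (3 - 182/(-3 + 36))*(1/69991) = (3 - 182/33)*(1/69991) = -83/33*1/69991 = -83/2309703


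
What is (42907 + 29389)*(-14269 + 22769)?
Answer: 614516000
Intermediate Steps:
(42907 + 29389)*(-14269 + 22769) = 72296*8500 = 614516000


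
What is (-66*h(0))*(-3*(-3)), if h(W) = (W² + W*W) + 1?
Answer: -594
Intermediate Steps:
h(W) = 1 + 2*W² (h(W) = (W² + W²) + 1 = 2*W² + 1 = 1 + 2*W²)
(-66*h(0))*(-3*(-3)) = (-66*(1 + 2*0²))*(-3*(-3)) = -66*(1 + 2*0)*9 = -66*(1 + 0)*9 = -66*1*9 = -66*9 = -594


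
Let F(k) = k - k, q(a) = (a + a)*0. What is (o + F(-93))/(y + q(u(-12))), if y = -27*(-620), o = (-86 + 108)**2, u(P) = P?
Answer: 121/4185 ≈ 0.028913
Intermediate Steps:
o = 484 (o = 22**2 = 484)
q(a) = 0 (q(a) = (2*a)*0 = 0)
F(k) = 0
y = 16740
(o + F(-93))/(y + q(u(-12))) = (484 + 0)/(16740 + 0) = 484/16740 = 484*(1/16740) = 121/4185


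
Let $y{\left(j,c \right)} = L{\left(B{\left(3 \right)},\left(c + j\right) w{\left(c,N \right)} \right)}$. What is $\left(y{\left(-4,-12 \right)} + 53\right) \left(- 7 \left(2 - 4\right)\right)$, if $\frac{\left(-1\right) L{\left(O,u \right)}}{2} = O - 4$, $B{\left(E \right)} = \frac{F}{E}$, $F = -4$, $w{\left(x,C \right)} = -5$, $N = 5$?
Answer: $\frac{2674}{3} \approx 891.33$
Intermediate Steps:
$B{\left(E \right)} = - \frac{4}{E}$
$L{\left(O,u \right)} = 8 - 2 O$ ($L{\left(O,u \right)} = - 2 \left(O - 4\right) = - 2 \left(-4 + O\right) = 8 - 2 O$)
$y{\left(j,c \right)} = \frac{32}{3}$ ($y{\left(j,c \right)} = 8 - 2 \left(- \frac{4}{3}\right) = 8 - 2 \left(\left(-4\right) \frac{1}{3}\right) = 8 - - \frac{8}{3} = 8 + \frac{8}{3} = \frac{32}{3}$)
$\left(y{\left(-4,-12 \right)} + 53\right) \left(- 7 \left(2 - 4\right)\right) = \left(\frac{32}{3} + 53\right) \left(- 7 \left(2 - 4\right)\right) = \frac{191 \left(- 7 \left(2 - 4\right)\right)}{3} = \frac{191 \left(\left(-7\right) \left(-2\right)\right)}{3} = \frac{191}{3} \cdot 14 = \frac{2674}{3}$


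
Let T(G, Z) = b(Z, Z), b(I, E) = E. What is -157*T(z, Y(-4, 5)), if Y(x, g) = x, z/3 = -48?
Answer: 628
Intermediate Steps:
z = -144 (z = 3*(-48) = -144)
T(G, Z) = Z
-157*T(z, Y(-4, 5)) = -157*(-4) = 628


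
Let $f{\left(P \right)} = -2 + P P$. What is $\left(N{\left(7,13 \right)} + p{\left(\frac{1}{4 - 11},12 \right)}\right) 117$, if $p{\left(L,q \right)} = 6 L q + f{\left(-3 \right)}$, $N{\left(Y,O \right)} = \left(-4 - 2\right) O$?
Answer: $- \frac{66573}{7} \approx -9510.4$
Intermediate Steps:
$N{\left(Y,O \right)} = - 6 O$
$f{\left(P \right)} = -2 + P^{2}$
$p{\left(L,q \right)} = 7 + 6 L q$ ($p{\left(L,q \right)} = 6 L q - \left(2 - \left(-3\right)^{2}\right) = 6 L q + \left(-2 + 9\right) = 6 L q + 7 = 7 + 6 L q$)
$\left(N{\left(7,13 \right)} + p{\left(\frac{1}{4 - 11},12 \right)}\right) 117 = \left(\left(-6\right) 13 + \left(7 + 6 \frac{1}{4 - 11} \cdot 12\right)\right) 117 = \left(-78 + \left(7 + 6 \frac{1}{-7} \cdot 12\right)\right) 117 = \left(-78 + \left(7 + 6 \left(- \frac{1}{7}\right) 12\right)\right) 117 = \left(-78 + \left(7 - \frac{72}{7}\right)\right) 117 = \left(-78 - \frac{23}{7}\right) 117 = \left(- \frac{569}{7}\right) 117 = - \frac{66573}{7}$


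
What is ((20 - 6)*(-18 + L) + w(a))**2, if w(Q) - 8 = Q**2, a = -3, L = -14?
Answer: 185761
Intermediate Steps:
w(Q) = 8 + Q**2
((20 - 6)*(-18 + L) + w(a))**2 = ((20 - 6)*(-18 - 14) + (8 + (-3)**2))**2 = (14*(-32) + (8 + 9))**2 = (-448 + 17)**2 = (-431)**2 = 185761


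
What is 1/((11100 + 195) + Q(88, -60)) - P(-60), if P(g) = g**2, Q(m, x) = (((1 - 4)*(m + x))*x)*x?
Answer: -1047978001/291105 ≈ -3600.0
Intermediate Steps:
Q(m, x) = x**2*(-3*m - 3*x) (Q(m, x) = ((-3*(m + x))*x)*x = ((-3*m - 3*x)*x)*x = (x*(-3*m - 3*x))*x = x**2*(-3*m - 3*x))
1/((11100 + 195) + Q(88, -60)) - P(-60) = 1/((11100 + 195) + 3*(-60)**2*(-1*88 - 1*(-60))) - 1*(-60)**2 = 1/(11295 + 3*3600*(-88 + 60)) - 1*3600 = 1/(11295 + 3*3600*(-28)) - 3600 = 1/(11295 - 302400) - 3600 = 1/(-291105) - 3600 = -1/291105 - 3600 = -1047978001/291105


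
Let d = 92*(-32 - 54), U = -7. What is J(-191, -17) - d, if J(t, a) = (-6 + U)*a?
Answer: 8133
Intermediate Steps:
J(t, a) = -13*a (J(t, a) = (-6 - 7)*a = -13*a)
d = -7912 (d = 92*(-86) = -7912)
J(-191, -17) - d = -13*(-17) - 1*(-7912) = 221 + 7912 = 8133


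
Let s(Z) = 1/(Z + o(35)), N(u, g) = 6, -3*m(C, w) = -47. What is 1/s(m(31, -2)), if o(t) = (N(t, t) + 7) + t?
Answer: 191/3 ≈ 63.667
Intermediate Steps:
m(C, w) = 47/3 (m(C, w) = -⅓*(-47) = 47/3)
o(t) = 13 + t (o(t) = (6 + 7) + t = 13 + t)
s(Z) = 1/(48 + Z) (s(Z) = 1/(Z + (13 + 35)) = 1/(Z + 48) = 1/(48 + Z))
1/s(m(31, -2)) = 1/(1/(48 + 47/3)) = 1/(1/(191/3)) = 1/(3/191) = 191/3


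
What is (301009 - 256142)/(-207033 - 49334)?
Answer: -44867/256367 ≈ -0.17501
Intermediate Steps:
(301009 - 256142)/(-207033 - 49334) = 44867/(-256367) = 44867*(-1/256367) = -44867/256367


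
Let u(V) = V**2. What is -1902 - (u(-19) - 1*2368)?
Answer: 105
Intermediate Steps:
-1902 - (u(-19) - 1*2368) = -1902 - ((-19)**2 - 1*2368) = -1902 - (361 - 2368) = -1902 - 1*(-2007) = -1902 + 2007 = 105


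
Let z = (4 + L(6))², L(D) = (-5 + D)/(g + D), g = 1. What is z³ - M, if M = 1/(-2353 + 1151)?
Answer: 714977749491/141414098 ≈ 5055.9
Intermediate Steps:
L(D) = (-5 + D)/(1 + D)
z = 841/49 (z = (4 + (-5 + 6)/(1 + 6))² = (4 + 1/7)² = (4 + (⅐)*1)² = (4 + ⅐)² = (29/7)² = 841/49 ≈ 17.163)
M = -1/1202 (M = 1/(-1202) = -1/1202 ≈ -0.00083195)
z³ - M = (841/49)³ - 1*(-1/1202) = 594823321/117649 + 1/1202 = 714977749491/141414098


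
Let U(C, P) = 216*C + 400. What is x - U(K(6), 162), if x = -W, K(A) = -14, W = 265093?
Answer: -262469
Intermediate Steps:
U(C, P) = 400 + 216*C
x = -265093 (x = -1*265093 = -265093)
x - U(K(6), 162) = -265093 - (400 + 216*(-14)) = -265093 - (400 - 3024) = -265093 - 1*(-2624) = -265093 + 2624 = -262469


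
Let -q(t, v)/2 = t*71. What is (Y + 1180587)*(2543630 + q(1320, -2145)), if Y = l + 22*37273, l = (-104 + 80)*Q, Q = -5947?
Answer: 5050071506990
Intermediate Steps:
q(t, v) = -142*t (q(t, v) = -2*t*71 = -142*t)
l = 142728 (l = (-104 + 80)*(-5947) = -24*(-5947) = 142728)
Y = 962734 (Y = 142728 + 22*37273 = 142728 + 820006 = 962734)
(Y + 1180587)*(2543630 + q(1320, -2145)) = (962734 + 1180587)*(2543630 - 142*1320) = 2143321*(2543630 - 187440) = 2143321*2356190 = 5050071506990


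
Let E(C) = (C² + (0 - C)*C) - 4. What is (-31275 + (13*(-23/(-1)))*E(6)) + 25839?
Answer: -6632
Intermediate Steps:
E(C) = -4 (E(C) = (C² + (-C)*C) - 4 = (C² - C²) - 4 = 0 - 4 = -4)
(-31275 + (13*(-23/(-1)))*E(6)) + 25839 = (-31275 + (13*(-23/(-1)))*(-4)) + 25839 = (-31275 + (13*(-23*(-1)))*(-4)) + 25839 = (-31275 + (13*23)*(-4)) + 25839 = (-31275 + 299*(-4)) + 25839 = (-31275 - 1196) + 25839 = -32471 + 25839 = -6632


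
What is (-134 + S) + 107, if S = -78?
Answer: -105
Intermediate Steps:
(-134 + S) + 107 = (-134 - 78) + 107 = -212 + 107 = -105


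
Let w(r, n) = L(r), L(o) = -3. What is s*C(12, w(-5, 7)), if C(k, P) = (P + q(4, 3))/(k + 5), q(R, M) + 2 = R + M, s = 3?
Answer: 6/17 ≈ 0.35294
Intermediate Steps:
w(r, n) = -3
q(R, M) = -2 + M + R (q(R, M) = -2 + (R + M) = -2 + (M + R) = -2 + M + R)
C(k, P) = (5 + P)/(5 + k) (C(k, P) = (P + (-2 + 3 + 4))/(k + 5) = (P + 5)/(5 + k) = (5 + P)/(5 + k))
s*C(12, w(-5, 7)) = 3*((5 - 3)/(5 + 12)) = 3*(2/17) = 6/17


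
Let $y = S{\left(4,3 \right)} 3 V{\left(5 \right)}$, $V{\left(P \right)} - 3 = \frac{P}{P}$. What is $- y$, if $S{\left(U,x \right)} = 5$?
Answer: $-60$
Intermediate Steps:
$V{\left(P \right)} = 4$ ($V{\left(P \right)} = 3 + \frac{P}{P} = 3 + 1 = 4$)
$y = 60$ ($y = 5 \cdot 3 \cdot 4 = 15 \cdot 4 = 60$)
$- y = \left(-1\right) 60 = -60$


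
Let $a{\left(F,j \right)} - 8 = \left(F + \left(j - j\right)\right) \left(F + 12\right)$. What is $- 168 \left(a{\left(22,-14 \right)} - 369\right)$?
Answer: $-65016$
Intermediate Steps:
$a{\left(F,j \right)} = 8 + F \left(12 + F\right)$ ($a{\left(F,j \right)} = 8 + \left(F + \left(j - j\right)\right) \left(F + 12\right) = 8 + \left(F + 0\right) \left(12 + F\right) = 8 + F \left(12 + F\right)$)
$- 168 \left(a{\left(22,-14 \right)} - 369\right) = - 168 \left(\left(8 + 22^{2} + 12 \cdot 22\right) - 369\right) = - 168 \left(\left(8 + 484 + 264\right) - 369\right) = - 168 \left(756 - 369\right) = \left(-168\right) 387 = -65016$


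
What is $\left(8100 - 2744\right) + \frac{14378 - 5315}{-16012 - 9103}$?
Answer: $\frac{134506877}{25115} \approx 5355.6$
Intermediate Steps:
$\left(8100 - 2744\right) + \frac{14378 - 5315}{-16012 - 9103} = 5356 + \frac{9063}{-25115} = 5356 + 9063 \left(- \frac{1}{25115}\right) = 5356 - \frac{9063}{25115} = \frac{134506877}{25115}$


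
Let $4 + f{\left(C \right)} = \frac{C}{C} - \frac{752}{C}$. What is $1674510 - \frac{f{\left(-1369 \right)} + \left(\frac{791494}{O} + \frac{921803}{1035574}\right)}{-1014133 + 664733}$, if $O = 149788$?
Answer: $\frac{388259665519830843791401}{231864644294366635} \approx 1.6745 \cdot 10^{6}$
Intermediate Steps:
$f{\left(C \right)} = -3 - \frac{752}{C}$ ($f{\left(C \right)} = -4 - \left(\frac{752}{C} - \frac{C}{C}\right) = -4 + \left(1 - \frac{752}{C}\right) = -3 - \frac{752}{C}$)
$1674510 - \frac{f{\left(-1369 \right)} + \left(\frac{791494}{O} + \frac{921803}{1035574}\right)}{-1014133 + 664733} = 1674510 - \frac{\left(-3 - \frac{752}{-1369}\right) + \left(\frac{791494}{149788} + \frac{921803}{1035574}\right)}{-1014133 + 664733} = 1674510 - \frac{\left(-3 - - \frac{752}{1369}\right) + \left(791494 \cdot \frac{1}{149788} + 921803 \cdot \frac{1}{1035574}\right)}{-349400} = 1674510 - \left(\left(-3 + \frac{752}{1369}\right) + \left(\frac{395747}{74894} + \frac{921803}{1035574}\right)\right) \left(- \frac{1}{349400}\right) = 1674510 - \left(- \frac{3355}{1369} + \frac{119715704415}{19389569789}\right) \left(- \frac{1}{349400}\right) = 1674510 - \frac{98838792702040}{26544321041141} \left(- \frac{1}{349400}\right) = 1674510 - - \frac{2470969817551}{231864644294366635} = 1674510 + \frac{2470969817551}{231864644294366635} = \frac{388259665519830843791401}{231864644294366635}$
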